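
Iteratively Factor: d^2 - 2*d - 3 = (d + 1)*(d - 3)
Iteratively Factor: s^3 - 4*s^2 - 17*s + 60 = (s + 4)*(s^2 - 8*s + 15) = (s - 5)*(s + 4)*(s - 3)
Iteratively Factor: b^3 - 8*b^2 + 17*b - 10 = (b - 1)*(b^2 - 7*b + 10) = (b - 2)*(b - 1)*(b - 5)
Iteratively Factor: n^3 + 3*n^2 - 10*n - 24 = (n - 3)*(n^2 + 6*n + 8) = (n - 3)*(n + 4)*(n + 2)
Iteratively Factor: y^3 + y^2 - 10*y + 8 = (y - 1)*(y^2 + 2*y - 8) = (y - 1)*(y + 4)*(y - 2)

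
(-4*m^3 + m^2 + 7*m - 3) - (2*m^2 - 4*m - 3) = -4*m^3 - m^2 + 11*m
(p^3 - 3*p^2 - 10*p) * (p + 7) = p^4 + 4*p^3 - 31*p^2 - 70*p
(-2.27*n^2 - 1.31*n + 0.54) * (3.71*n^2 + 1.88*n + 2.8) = -8.4217*n^4 - 9.1277*n^3 - 6.8154*n^2 - 2.6528*n + 1.512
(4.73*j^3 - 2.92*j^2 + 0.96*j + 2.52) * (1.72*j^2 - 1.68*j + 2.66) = 8.1356*j^5 - 12.9688*j^4 + 19.1386*j^3 - 5.0456*j^2 - 1.68*j + 6.7032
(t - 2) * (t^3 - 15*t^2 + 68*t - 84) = t^4 - 17*t^3 + 98*t^2 - 220*t + 168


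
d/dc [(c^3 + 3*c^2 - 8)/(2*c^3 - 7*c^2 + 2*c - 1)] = (-13*c^4 + 4*c^3 + 51*c^2 - 118*c + 16)/(4*c^6 - 28*c^5 + 57*c^4 - 32*c^3 + 18*c^2 - 4*c + 1)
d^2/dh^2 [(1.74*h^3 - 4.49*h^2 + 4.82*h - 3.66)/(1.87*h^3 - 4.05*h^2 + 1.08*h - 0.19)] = (-1.4210854715202e-14*h^7 - 5.04638199999999*h^6 + 80.0457240000001*h^5 - 310.78278*h^4 + 521.92385*h^3 - 365.410722*h^2 + 66.373596*h - 1.251358)/(6.539203*h^9 - 42.487335*h^8 + 103.347981*h^7 - 117.499638*h^6 + 68.321394*h^5 - 25.823529*h^4 + 6.448593*h^3 - 1.103463*h^2 + 0.116964*h - 0.006859)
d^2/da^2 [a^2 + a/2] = 2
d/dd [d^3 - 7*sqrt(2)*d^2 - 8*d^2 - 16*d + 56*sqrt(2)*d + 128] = 3*d^2 - 14*sqrt(2)*d - 16*d - 16 + 56*sqrt(2)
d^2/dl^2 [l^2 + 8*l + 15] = 2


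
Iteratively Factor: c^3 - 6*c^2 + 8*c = (c - 2)*(c^2 - 4*c) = (c - 4)*(c - 2)*(c)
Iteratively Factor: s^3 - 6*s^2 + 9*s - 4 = (s - 4)*(s^2 - 2*s + 1) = (s - 4)*(s - 1)*(s - 1)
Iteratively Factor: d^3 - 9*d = (d - 3)*(d^2 + 3*d) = d*(d - 3)*(d + 3)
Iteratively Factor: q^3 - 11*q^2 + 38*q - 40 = (q - 2)*(q^2 - 9*q + 20) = (q - 5)*(q - 2)*(q - 4)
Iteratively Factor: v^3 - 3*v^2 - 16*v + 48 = (v - 4)*(v^2 + v - 12) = (v - 4)*(v - 3)*(v + 4)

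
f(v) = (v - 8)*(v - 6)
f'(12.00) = 10.00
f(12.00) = 24.00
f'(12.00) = 10.00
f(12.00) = 24.00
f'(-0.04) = -14.08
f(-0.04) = 48.56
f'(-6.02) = -26.04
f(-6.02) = 168.52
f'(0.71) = -12.58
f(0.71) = 38.56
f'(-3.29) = -20.58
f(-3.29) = 104.88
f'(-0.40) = -14.80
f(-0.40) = 53.76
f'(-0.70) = -15.40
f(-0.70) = 58.29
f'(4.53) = -4.94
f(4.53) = 5.10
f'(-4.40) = -22.80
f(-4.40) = 128.96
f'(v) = 2*v - 14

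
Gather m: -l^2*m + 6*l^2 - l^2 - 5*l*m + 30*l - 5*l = 5*l^2 + 25*l + m*(-l^2 - 5*l)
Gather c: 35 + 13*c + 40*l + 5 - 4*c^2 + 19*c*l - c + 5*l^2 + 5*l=-4*c^2 + c*(19*l + 12) + 5*l^2 + 45*l + 40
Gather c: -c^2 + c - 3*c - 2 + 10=-c^2 - 2*c + 8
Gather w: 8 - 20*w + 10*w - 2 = 6 - 10*w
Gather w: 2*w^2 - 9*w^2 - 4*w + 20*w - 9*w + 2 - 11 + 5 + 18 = -7*w^2 + 7*w + 14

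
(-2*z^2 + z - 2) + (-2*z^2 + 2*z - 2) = -4*z^2 + 3*z - 4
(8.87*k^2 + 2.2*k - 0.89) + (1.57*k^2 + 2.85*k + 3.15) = 10.44*k^2 + 5.05*k + 2.26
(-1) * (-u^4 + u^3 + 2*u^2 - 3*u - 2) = u^4 - u^3 - 2*u^2 + 3*u + 2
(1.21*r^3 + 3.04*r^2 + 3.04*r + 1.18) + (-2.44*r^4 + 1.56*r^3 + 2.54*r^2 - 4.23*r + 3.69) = -2.44*r^4 + 2.77*r^3 + 5.58*r^2 - 1.19*r + 4.87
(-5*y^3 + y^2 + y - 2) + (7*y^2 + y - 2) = -5*y^3 + 8*y^2 + 2*y - 4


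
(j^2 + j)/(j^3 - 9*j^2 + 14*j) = (j + 1)/(j^2 - 9*j + 14)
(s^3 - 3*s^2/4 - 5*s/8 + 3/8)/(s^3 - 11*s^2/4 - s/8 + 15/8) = (2*s - 1)/(2*s - 5)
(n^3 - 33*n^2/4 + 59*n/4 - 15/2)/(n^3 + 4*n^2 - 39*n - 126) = (4*n^2 - 9*n + 5)/(4*(n^2 + 10*n + 21))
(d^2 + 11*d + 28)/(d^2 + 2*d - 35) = (d + 4)/(d - 5)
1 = 1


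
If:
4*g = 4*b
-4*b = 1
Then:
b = -1/4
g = -1/4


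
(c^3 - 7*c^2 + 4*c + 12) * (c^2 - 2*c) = c^5 - 9*c^4 + 18*c^3 + 4*c^2 - 24*c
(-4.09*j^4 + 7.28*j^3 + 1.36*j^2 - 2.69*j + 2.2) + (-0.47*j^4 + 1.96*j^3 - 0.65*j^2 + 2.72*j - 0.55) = -4.56*j^4 + 9.24*j^3 + 0.71*j^2 + 0.0300000000000002*j + 1.65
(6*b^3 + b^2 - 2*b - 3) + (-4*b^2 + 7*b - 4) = 6*b^3 - 3*b^2 + 5*b - 7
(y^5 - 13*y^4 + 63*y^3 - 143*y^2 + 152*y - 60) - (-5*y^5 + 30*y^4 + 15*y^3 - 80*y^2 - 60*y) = 6*y^5 - 43*y^4 + 48*y^3 - 63*y^2 + 212*y - 60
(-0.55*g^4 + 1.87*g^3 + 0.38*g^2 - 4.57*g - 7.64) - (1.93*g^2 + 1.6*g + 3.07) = -0.55*g^4 + 1.87*g^3 - 1.55*g^2 - 6.17*g - 10.71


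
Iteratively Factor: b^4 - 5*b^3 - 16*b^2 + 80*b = (b - 4)*(b^3 - b^2 - 20*b) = (b - 4)*(b + 4)*(b^2 - 5*b) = b*(b - 4)*(b + 4)*(b - 5)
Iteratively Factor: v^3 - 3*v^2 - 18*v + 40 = (v - 2)*(v^2 - v - 20) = (v - 5)*(v - 2)*(v + 4)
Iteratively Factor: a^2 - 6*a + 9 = (a - 3)*(a - 3)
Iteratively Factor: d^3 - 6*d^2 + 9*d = (d - 3)*(d^2 - 3*d) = (d - 3)^2*(d)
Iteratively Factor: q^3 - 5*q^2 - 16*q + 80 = (q - 4)*(q^2 - q - 20) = (q - 5)*(q - 4)*(q + 4)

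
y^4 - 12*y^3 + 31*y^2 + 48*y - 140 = (y - 7)*(y - 5)*(y - 2)*(y + 2)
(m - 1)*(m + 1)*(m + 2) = m^3 + 2*m^2 - m - 2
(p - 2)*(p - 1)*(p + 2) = p^3 - p^2 - 4*p + 4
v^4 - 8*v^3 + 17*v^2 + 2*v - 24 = (v - 4)*(v - 3)*(v - 2)*(v + 1)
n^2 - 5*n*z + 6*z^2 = (n - 3*z)*(n - 2*z)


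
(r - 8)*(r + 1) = r^2 - 7*r - 8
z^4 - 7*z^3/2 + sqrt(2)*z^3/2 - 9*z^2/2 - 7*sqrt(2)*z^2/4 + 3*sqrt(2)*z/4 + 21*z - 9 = (z - 3)*(z - 1/2)*(z - 3*sqrt(2)/2)*(z + 2*sqrt(2))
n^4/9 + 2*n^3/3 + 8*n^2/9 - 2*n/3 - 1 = (n/3 + 1)^2*(n - 1)*(n + 1)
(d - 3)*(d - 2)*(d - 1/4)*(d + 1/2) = d^4 - 19*d^3/4 + 37*d^2/8 + 17*d/8 - 3/4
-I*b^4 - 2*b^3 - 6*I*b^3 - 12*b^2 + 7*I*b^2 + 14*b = b*(b + 7)*(b - 2*I)*(-I*b + I)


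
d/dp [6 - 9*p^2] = -18*p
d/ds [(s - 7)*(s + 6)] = 2*s - 1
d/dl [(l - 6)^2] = 2*l - 12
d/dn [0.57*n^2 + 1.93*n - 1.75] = 1.14*n + 1.93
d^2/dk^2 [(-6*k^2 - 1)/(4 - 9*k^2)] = 66*(27*k^2 + 4)/(729*k^6 - 972*k^4 + 432*k^2 - 64)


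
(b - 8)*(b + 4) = b^2 - 4*b - 32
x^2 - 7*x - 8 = (x - 8)*(x + 1)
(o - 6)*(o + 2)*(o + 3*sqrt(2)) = o^3 - 4*o^2 + 3*sqrt(2)*o^2 - 12*sqrt(2)*o - 12*o - 36*sqrt(2)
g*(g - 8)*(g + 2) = g^3 - 6*g^2 - 16*g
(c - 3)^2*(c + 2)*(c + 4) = c^4 - 19*c^2 + 6*c + 72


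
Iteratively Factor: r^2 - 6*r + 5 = (r - 5)*(r - 1)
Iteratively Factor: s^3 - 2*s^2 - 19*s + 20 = (s - 5)*(s^2 + 3*s - 4) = (s - 5)*(s + 4)*(s - 1)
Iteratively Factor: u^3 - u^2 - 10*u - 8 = (u + 1)*(u^2 - 2*u - 8) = (u + 1)*(u + 2)*(u - 4)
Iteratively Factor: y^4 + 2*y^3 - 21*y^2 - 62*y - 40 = (y - 5)*(y^3 + 7*y^2 + 14*y + 8) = (y - 5)*(y + 1)*(y^2 + 6*y + 8) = (y - 5)*(y + 1)*(y + 4)*(y + 2)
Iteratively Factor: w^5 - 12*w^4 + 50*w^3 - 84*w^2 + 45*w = (w - 3)*(w^4 - 9*w^3 + 23*w^2 - 15*w) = (w - 3)^2*(w^3 - 6*w^2 + 5*w) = w*(w - 3)^2*(w^2 - 6*w + 5) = w*(w - 5)*(w - 3)^2*(w - 1)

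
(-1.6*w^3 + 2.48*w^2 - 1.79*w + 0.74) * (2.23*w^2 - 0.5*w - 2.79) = -3.568*w^5 + 6.3304*w^4 - 0.7677*w^3 - 4.374*w^2 + 4.6241*w - 2.0646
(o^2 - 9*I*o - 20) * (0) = 0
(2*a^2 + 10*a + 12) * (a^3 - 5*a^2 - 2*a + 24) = 2*a^5 - 42*a^3 - 32*a^2 + 216*a + 288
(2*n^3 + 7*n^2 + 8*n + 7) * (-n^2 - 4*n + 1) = -2*n^5 - 15*n^4 - 34*n^3 - 32*n^2 - 20*n + 7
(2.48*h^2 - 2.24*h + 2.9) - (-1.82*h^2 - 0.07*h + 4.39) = 4.3*h^2 - 2.17*h - 1.49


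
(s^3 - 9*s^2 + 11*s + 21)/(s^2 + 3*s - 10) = (s^3 - 9*s^2 + 11*s + 21)/(s^2 + 3*s - 10)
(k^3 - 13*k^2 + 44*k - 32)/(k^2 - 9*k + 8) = k - 4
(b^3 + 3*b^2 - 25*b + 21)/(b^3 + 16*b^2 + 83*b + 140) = (b^2 - 4*b + 3)/(b^2 + 9*b + 20)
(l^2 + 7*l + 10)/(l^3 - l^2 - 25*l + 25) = (l + 2)/(l^2 - 6*l + 5)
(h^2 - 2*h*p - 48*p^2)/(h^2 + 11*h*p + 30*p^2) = (h - 8*p)/(h + 5*p)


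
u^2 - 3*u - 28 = (u - 7)*(u + 4)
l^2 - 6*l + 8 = (l - 4)*(l - 2)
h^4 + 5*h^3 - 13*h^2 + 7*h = h*(h - 1)^2*(h + 7)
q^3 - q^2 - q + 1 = (q - 1)^2*(q + 1)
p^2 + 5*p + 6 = (p + 2)*(p + 3)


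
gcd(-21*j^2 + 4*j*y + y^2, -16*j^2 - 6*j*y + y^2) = 1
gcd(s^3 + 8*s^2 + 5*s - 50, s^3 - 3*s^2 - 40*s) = s + 5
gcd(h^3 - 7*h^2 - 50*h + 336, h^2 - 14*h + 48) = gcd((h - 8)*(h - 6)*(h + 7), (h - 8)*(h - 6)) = h^2 - 14*h + 48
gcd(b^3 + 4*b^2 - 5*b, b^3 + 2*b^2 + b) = b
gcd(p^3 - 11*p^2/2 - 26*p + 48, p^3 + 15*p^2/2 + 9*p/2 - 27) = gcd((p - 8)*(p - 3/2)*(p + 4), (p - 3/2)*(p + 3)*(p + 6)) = p - 3/2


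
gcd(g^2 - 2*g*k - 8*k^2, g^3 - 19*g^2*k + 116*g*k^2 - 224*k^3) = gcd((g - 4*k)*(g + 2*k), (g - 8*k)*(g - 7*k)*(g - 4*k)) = g - 4*k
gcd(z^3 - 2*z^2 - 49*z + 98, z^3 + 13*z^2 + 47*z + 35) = z + 7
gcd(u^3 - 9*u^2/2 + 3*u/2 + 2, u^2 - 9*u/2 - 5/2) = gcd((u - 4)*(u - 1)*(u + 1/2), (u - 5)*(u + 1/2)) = u + 1/2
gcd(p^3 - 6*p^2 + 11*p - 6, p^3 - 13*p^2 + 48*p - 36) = p - 1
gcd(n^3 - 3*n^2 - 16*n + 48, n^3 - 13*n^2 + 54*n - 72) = n^2 - 7*n + 12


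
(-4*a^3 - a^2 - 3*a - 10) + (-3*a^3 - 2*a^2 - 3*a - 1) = -7*a^3 - 3*a^2 - 6*a - 11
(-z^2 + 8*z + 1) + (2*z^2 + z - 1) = z^2 + 9*z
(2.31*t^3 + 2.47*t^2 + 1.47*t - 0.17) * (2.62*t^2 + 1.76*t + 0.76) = 6.0522*t^5 + 10.537*t^4 + 9.9542*t^3 + 4.019*t^2 + 0.818*t - 0.1292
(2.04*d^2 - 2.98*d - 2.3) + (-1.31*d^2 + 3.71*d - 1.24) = 0.73*d^2 + 0.73*d - 3.54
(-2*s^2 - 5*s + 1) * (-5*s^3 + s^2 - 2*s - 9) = 10*s^5 + 23*s^4 - 6*s^3 + 29*s^2 + 43*s - 9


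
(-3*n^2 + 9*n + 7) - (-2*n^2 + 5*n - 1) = -n^2 + 4*n + 8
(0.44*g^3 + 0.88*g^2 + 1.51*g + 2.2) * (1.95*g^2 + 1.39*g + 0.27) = 0.858*g^5 + 2.3276*g^4 + 4.2865*g^3 + 6.6265*g^2 + 3.4657*g + 0.594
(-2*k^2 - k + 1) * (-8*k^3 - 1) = 16*k^5 + 8*k^4 - 8*k^3 + 2*k^2 + k - 1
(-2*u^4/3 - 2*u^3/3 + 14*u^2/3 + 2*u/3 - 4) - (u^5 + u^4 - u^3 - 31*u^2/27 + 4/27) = -u^5 - 5*u^4/3 + u^3/3 + 157*u^2/27 + 2*u/3 - 112/27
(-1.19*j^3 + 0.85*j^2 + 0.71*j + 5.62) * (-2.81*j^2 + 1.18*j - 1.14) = 3.3439*j^5 - 3.7927*j^4 + 0.3645*j^3 - 15.9234*j^2 + 5.8222*j - 6.4068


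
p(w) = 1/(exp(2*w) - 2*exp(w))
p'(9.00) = 0.00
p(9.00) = 0.00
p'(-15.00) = 1634508.69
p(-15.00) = -1634508.94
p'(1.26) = -0.62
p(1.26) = 0.19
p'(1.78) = -0.11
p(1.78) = 0.04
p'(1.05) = -1.77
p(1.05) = 0.41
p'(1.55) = -0.21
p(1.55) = 0.08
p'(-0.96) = 1.23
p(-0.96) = -1.62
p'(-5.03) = 76.47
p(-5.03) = -76.72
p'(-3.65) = 19.23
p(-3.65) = -19.49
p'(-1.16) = 1.54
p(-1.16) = -1.89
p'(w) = (-2*exp(2*w) + 2*exp(w))/(exp(2*w) - 2*exp(w))^2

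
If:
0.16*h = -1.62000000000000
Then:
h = -10.12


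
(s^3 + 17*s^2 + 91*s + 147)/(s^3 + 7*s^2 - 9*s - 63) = (s + 7)/(s - 3)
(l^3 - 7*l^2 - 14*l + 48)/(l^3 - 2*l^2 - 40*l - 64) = (l^2 + l - 6)/(l^2 + 6*l + 8)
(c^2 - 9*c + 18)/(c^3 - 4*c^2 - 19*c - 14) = (-c^2 + 9*c - 18)/(-c^3 + 4*c^2 + 19*c + 14)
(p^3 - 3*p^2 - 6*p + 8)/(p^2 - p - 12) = (p^2 + p - 2)/(p + 3)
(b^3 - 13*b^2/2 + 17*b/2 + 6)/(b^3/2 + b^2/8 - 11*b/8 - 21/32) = 16*(b^2 - 7*b + 12)/(8*b^2 - 2*b - 21)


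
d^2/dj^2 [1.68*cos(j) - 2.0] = -1.68*cos(j)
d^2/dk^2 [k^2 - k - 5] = 2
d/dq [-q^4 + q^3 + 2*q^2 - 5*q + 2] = -4*q^3 + 3*q^2 + 4*q - 5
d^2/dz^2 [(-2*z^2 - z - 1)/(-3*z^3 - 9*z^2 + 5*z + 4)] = 2*(18*z^6 + 27*z^5 + 225*z^4 + 570*z^3 + 486*z^2 + 9*z + 73)/(27*z^9 + 243*z^8 + 594*z^7 - 189*z^6 - 1638*z^5 + 63*z^4 + 1099*z^3 + 132*z^2 - 240*z - 64)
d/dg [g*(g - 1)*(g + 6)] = 3*g^2 + 10*g - 6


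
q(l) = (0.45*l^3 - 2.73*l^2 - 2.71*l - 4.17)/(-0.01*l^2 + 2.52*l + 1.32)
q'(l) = (0.02*l - 2.52)*(0.45*l^3 - 2.73*l^2 - 2.71*l - 4.17)/(-0.01*l^2 + 2.52*l + 1.32)^2 + (1.35*l^2 - 5.46*l - 2.71)/(-0.01*l^2 + 2.52*l + 1.32)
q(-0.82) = 5.35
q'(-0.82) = 14.48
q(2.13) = -2.71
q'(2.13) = -0.23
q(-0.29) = -6.16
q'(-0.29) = 24.73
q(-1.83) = 3.34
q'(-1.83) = -0.98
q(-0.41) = -12.45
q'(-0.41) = 109.51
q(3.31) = -2.80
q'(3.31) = 0.09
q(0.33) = -2.49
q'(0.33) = 0.88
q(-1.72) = 3.24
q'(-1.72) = -0.78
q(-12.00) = 37.63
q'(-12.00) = -5.05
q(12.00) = 11.55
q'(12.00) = 3.31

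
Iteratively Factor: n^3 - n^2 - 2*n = (n + 1)*(n^2 - 2*n) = (n - 2)*(n + 1)*(n)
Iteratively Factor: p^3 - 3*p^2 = (p)*(p^2 - 3*p) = p*(p - 3)*(p)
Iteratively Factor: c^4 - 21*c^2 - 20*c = (c - 5)*(c^3 + 5*c^2 + 4*c) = (c - 5)*(c + 1)*(c^2 + 4*c) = (c - 5)*(c + 1)*(c + 4)*(c)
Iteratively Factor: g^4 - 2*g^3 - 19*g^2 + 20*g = (g - 5)*(g^3 + 3*g^2 - 4*g) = g*(g - 5)*(g^2 + 3*g - 4) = g*(g - 5)*(g + 4)*(g - 1)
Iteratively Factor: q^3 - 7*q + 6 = (q - 2)*(q^2 + 2*q - 3) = (q - 2)*(q - 1)*(q + 3)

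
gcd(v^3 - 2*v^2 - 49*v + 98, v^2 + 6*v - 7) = v + 7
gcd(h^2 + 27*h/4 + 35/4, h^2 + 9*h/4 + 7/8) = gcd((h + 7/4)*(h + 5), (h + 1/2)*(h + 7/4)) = h + 7/4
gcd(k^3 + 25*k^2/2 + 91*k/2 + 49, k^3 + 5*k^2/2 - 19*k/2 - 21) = k^2 + 11*k/2 + 7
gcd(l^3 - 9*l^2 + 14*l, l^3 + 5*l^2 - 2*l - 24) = l - 2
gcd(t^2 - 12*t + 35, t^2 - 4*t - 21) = t - 7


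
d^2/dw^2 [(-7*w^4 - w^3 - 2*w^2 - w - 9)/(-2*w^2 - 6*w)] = (7*w^6 + 63*w^5 + 189*w^4 + 4*w^3 + 27*w^2 + 81*w + 81)/(w^3*(w^3 + 9*w^2 + 27*w + 27))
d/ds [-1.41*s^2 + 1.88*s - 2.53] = 1.88 - 2.82*s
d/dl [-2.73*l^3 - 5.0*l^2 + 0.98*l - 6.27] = -8.19*l^2 - 10.0*l + 0.98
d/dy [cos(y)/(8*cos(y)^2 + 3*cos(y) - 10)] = 2*(6*sin(y) + sin(3*y))/(3*cos(y) + 4*cos(2*y) - 6)^2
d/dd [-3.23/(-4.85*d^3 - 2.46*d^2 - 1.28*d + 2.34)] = (-46.9965*d^2 - 15.8916*d - 4.1344)/(4.85*d^3 + 2.46*d^2 + 1.28*d - 2.34)^2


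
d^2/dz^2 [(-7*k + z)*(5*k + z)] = 2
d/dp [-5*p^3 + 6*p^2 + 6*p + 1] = -15*p^2 + 12*p + 6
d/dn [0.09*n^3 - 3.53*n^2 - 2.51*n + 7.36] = 0.27*n^2 - 7.06*n - 2.51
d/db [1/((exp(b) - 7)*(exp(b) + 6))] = (1 - 2*exp(b))*exp(b)/(exp(4*b) - 2*exp(3*b) - 83*exp(2*b) + 84*exp(b) + 1764)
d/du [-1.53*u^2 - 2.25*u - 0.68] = -3.06*u - 2.25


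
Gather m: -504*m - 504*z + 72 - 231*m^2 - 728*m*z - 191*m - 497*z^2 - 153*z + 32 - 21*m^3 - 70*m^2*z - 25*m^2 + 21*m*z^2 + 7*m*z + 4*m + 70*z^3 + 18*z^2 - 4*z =-21*m^3 + m^2*(-70*z - 256) + m*(21*z^2 - 721*z - 691) + 70*z^3 - 479*z^2 - 661*z + 104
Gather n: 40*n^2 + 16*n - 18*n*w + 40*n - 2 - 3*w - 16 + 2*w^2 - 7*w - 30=40*n^2 + n*(56 - 18*w) + 2*w^2 - 10*w - 48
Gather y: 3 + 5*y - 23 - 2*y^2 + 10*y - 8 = -2*y^2 + 15*y - 28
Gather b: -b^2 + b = -b^2 + b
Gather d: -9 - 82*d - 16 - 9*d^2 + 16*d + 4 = -9*d^2 - 66*d - 21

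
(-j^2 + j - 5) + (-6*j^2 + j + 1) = -7*j^2 + 2*j - 4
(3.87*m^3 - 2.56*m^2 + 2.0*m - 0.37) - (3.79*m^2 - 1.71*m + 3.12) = 3.87*m^3 - 6.35*m^2 + 3.71*m - 3.49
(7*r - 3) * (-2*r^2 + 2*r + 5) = -14*r^3 + 20*r^2 + 29*r - 15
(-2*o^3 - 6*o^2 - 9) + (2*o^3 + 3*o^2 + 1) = -3*o^2 - 8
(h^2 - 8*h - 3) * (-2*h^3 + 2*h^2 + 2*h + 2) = -2*h^5 + 18*h^4 - 8*h^3 - 20*h^2 - 22*h - 6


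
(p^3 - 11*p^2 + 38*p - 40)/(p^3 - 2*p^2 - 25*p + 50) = (p - 4)/(p + 5)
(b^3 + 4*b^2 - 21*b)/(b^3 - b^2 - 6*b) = (b + 7)/(b + 2)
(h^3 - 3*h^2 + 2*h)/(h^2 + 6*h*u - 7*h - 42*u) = h*(h^2 - 3*h + 2)/(h^2 + 6*h*u - 7*h - 42*u)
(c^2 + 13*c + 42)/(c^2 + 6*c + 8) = (c^2 + 13*c + 42)/(c^2 + 6*c + 8)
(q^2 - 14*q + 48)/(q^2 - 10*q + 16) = (q - 6)/(q - 2)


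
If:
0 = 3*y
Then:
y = 0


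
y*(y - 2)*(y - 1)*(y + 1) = y^4 - 2*y^3 - y^2 + 2*y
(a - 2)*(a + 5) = a^2 + 3*a - 10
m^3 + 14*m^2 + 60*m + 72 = (m + 2)*(m + 6)^2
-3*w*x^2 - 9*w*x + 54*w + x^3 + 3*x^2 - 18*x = (-3*w + x)*(x - 3)*(x + 6)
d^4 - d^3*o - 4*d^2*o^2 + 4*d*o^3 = d*(d - 2*o)*(d - o)*(d + 2*o)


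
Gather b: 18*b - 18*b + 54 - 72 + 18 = 0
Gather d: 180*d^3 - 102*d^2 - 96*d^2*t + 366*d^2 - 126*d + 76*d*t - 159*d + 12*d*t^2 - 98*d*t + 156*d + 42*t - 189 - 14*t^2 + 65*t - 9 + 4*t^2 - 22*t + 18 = 180*d^3 + d^2*(264 - 96*t) + d*(12*t^2 - 22*t - 129) - 10*t^2 + 85*t - 180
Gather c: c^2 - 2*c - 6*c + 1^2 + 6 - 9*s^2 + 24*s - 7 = c^2 - 8*c - 9*s^2 + 24*s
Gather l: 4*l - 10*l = -6*l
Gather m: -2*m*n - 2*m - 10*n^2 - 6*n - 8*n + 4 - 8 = m*(-2*n - 2) - 10*n^2 - 14*n - 4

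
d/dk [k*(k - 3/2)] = 2*k - 3/2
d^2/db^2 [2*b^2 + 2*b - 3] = 4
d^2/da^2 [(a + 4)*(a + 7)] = 2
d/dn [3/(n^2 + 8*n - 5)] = 6*(-n - 4)/(n^2 + 8*n - 5)^2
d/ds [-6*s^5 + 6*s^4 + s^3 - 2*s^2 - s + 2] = -30*s^4 + 24*s^3 + 3*s^2 - 4*s - 1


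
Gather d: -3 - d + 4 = 1 - d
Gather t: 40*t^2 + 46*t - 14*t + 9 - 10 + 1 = 40*t^2 + 32*t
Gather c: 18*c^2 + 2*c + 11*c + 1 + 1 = 18*c^2 + 13*c + 2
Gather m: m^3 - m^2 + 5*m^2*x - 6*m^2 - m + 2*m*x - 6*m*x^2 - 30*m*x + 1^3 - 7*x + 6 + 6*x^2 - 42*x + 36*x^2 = m^3 + m^2*(5*x - 7) + m*(-6*x^2 - 28*x - 1) + 42*x^2 - 49*x + 7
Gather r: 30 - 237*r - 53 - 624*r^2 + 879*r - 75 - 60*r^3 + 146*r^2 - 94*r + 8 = -60*r^3 - 478*r^2 + 548*r - 90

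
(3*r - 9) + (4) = 3*r - 5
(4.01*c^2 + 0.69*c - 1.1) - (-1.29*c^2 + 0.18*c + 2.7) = 5.3*c^2 + 0.51*c - 3.8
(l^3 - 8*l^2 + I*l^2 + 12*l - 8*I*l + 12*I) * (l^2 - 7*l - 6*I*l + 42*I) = l^5 - 15*l^4 - 5*I*l^4 + 74*l^3 + 75*I*l^3 - 174*l^2 - 340*I*l^2 + 408*l + 420*I*l - 504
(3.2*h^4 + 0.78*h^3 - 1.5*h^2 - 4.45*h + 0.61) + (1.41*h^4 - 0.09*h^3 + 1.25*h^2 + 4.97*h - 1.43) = 4.61*h^4 + 0.69*h^3 - 0.25*h^2 + 0.52*h - 0.82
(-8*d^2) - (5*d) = -8*d^2 - 5*d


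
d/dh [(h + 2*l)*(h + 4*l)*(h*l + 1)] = 3*h^2*l + 12*h*l^2 + 2*h + 8*l^3 + 6*l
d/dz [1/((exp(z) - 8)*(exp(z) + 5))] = (3 - 2*exp(z))*exp(z)/(exp(4*z) - 6*exp(3*z) - 71*exp(2*z) + 240*exp(z) + 1600)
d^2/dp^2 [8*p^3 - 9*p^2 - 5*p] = 48*p - 18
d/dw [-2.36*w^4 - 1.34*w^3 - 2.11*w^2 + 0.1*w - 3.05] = -9.44*w^3 - 4.02*w^2 - 4.22*w + 0.1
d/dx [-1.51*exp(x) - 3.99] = -1.51*exp(x)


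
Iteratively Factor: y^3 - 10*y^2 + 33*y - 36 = (y - 3)*(y^2 - 7*y + 12) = (y - 4)*(y - 3)*(y - 3)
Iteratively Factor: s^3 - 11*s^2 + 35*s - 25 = (s - 5)*(s^2 - 6*s + 5) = (s - 5)*(s - 1)*(s - 5)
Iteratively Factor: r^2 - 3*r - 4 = (r - 4)*(r + 1)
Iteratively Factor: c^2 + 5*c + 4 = (c + 4)*(c + 1)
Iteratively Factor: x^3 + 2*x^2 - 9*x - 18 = (x + 2)*(x^2 - 9) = (x - 3)*(x + 2)*(x + 3)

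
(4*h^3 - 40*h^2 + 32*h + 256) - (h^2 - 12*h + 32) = 4*h^3 - 41*h^2 + 44*h + 224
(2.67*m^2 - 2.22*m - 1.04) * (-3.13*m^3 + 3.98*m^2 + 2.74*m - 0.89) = -8.3571*m^5 + 17.5752*m^4 + 1.7354*m^3 - 12.5983*m^2 - 0.8738*m + 0.9256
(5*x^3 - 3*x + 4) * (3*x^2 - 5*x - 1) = 15*x^5 - 25*x^4 - 14*x^3 + 27*x^2 - 17*x - 4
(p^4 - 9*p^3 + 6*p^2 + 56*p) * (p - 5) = p^5 - 14*p^4 + 51*p^3 + 26*p^2 - 280*p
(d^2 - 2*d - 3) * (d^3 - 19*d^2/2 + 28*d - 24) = d^5 - 23*d^4/2 + 44*d^3 - 103*d^2/2 - 36*d + 72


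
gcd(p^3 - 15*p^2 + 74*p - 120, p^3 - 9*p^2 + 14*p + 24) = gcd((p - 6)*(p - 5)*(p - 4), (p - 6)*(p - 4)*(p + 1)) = p^2 - 10*p + 24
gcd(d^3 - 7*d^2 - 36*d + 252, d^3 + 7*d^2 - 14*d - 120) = d + 6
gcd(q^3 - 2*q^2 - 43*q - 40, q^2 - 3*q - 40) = q^2 - 3*q - 40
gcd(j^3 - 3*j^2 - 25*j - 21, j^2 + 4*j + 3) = j^2 + 4*j + 3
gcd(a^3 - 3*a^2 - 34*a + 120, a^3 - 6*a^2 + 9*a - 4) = a - 4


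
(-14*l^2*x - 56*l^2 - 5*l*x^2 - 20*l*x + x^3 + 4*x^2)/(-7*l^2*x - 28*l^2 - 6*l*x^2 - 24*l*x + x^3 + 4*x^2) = (2*l + x)/(l + x)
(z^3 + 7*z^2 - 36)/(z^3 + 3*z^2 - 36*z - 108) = (z - 2)/(z - 6)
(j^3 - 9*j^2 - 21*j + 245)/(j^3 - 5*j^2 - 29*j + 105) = (j - 7)/(j - 3)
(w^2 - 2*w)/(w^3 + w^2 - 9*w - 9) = w*(w - 2)/(w^3 + w^2 - 9*w - 9)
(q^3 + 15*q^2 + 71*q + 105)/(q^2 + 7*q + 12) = (q^2 + 12*q + 35)/(q + 4)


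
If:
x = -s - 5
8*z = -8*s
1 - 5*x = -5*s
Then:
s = -13/5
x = -12/5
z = 13/5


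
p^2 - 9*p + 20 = (p - 5)*(p - 4)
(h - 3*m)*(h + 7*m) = h^2 + 4*h*m - 21*m^2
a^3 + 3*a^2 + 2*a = a*(a + 1)*(a + 2)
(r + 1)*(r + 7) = r^2 + 8*r + 7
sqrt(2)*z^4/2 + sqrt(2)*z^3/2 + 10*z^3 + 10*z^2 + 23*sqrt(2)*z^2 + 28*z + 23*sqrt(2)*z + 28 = (z + sqrt(2))*(z + 2*sqrt(2))*(z + 7*sqrt(2))*(sqrt(2)*z/2 + sqrt(2)/2)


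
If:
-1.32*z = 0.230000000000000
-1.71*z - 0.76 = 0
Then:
No Solution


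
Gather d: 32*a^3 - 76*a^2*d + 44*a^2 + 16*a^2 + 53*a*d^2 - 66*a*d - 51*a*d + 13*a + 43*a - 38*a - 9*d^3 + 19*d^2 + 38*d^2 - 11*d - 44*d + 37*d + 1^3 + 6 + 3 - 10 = 32*a^3 + 60*a^2 + 18*a - 9*d^3 + d^2*(53*a + 57) + d*(-76*a^2 - 117*a - 18)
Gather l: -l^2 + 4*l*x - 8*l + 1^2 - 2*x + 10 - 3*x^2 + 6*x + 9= -l^2 + l*(4*x - 8) - 3*x^2 + 4*x + 20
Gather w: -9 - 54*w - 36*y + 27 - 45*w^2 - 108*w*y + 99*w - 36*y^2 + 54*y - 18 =-45*w^2 + w*(45 - 108*y) - 36*y^2 + 18*y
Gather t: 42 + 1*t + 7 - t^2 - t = 49 - t^2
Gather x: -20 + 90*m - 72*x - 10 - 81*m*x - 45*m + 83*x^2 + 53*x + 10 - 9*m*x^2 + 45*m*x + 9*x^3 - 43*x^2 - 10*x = 45*m + 9*x^3 + x^2*(40 - 9*m) + x*(-36*m - 29) - 20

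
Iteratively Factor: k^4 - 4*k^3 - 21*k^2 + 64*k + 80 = (k - 5)*(k^3 + k^2 - 16*k - 16) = (k - 5)*(k - 4)*(k^2 + 5*k + 4) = (k - 5)*(k - 4)*(k + 1)*(k + 4)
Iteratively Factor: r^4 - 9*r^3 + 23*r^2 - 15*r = (r)*(r^3 - 9*r^2 + 23*r - 15) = r*(r - 5)*(r^2 - 4*r + 3) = r*(r - 5)*(r - 3)*(r - 1)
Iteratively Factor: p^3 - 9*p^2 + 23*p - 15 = (p - 3)*(p^2 - 6*p + 5) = (p - 3)*(p - 1)*(p - 5)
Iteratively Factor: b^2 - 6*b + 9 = (b - 3)*(b - 3)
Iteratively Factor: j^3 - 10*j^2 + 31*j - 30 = (j - 5)*(j^2 - 5*j + 6) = (j - 5)*(j - 3)*(j - 2)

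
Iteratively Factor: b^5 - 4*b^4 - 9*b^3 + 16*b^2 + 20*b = (b - 2)*(b^4 - 2*b^3 - 13*b^2 - 10*b) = (b - 5)*(b - 2)*(b^3 + 3*b^2 + 2*b) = b*(b - 5)*(b - 2)*(b^2 + 3*b + 2) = b*(b - 5)*(b - 2)*(b + 2)*(b + 1)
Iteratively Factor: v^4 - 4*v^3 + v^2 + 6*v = (v)*(v^3 - 4*v^2 + v + 6) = v*(v + 1)*(v^2 - 5*v + 6) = v*(v - 3)*(v + 1)*(v - 2)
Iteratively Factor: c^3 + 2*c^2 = (c + 2)*(c^2) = c*(c + 2)*(c)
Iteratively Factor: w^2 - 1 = (w + 1)*(w - 1)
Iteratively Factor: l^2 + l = (l + 1)*(l)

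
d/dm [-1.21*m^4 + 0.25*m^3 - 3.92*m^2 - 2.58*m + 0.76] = -4.84*m^3 + 0.75*m^2 - 7.84*m - 2.58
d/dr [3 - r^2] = -2*r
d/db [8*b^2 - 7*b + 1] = 16*b - 7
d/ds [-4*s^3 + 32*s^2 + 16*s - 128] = -12*s^2 + 64*s + 16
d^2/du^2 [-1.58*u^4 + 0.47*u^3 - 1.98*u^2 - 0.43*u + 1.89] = -18.96*u^2 + 2.82*u - 3.96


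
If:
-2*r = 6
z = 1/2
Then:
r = -3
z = 1/2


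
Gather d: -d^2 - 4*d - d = -d^2 - 5*d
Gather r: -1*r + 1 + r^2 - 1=r^2 - r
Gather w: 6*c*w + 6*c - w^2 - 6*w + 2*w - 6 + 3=6*c - w^2 + w*(6*c - 4) - 3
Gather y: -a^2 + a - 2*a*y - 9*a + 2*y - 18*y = -a^2 - 8*a + y*(-2*a - 16)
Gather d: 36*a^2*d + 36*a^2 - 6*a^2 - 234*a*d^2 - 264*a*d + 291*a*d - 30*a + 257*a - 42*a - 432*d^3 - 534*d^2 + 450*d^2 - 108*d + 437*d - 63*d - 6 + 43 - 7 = 30*a^2 + 185*a - 432*d^3 + d^2*(-234*a - 84) + d*(36*a^2 + 27*a + 266) + 30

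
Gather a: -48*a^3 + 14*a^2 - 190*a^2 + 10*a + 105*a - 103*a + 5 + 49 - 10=-48*a^3 - 176*a^2 + 12*a + 44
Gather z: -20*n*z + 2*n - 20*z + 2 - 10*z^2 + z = 2*n - 10*z^2 + z*(-20*n - 19) + 2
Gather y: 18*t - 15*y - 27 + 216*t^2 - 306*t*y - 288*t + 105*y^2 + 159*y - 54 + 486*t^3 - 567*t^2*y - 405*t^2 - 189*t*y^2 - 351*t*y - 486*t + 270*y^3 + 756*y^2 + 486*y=486*t^3 - 189*t^2 - 756*t + 270*y^3 + y^2*(861 - 189*t) + y*(-567*t^2 - 657*t + 630) - 81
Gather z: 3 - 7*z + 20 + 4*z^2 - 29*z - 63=4*z^2 - 36*z - 40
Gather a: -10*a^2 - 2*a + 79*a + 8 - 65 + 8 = -10*a^2 + 77*a - 49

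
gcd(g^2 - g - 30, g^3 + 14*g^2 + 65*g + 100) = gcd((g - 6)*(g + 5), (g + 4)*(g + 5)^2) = g + 5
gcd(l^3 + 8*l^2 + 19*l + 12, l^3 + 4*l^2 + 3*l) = l^2 + 4*l + 3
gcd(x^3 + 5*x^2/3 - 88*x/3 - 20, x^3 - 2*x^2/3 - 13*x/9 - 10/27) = x + 2/3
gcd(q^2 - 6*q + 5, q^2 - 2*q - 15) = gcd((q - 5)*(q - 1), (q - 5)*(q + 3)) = q - 5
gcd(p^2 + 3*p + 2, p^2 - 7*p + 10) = 1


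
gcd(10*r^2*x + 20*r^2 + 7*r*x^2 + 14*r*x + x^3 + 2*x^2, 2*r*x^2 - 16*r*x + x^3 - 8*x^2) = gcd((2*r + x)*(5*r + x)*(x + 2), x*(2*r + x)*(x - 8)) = 2*r + x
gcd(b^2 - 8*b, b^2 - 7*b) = b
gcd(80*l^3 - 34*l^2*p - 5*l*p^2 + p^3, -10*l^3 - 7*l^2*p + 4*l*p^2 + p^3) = -10*l^2 + 3*l*p + p^2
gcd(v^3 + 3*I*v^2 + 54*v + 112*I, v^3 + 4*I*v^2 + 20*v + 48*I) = v + 2*I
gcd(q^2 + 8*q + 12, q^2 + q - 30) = q + 6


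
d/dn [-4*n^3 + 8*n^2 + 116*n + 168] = -12*n^2 + 16*n + 116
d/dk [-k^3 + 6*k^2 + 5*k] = -3*k^2 + 12*k + 5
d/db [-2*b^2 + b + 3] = 1 - 4*b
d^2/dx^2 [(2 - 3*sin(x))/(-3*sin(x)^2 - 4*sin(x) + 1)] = (-27*sin(x)^5 + 108*sin(x)^4 + 72*sin(x)^3 - 64*sin(x)^2 - 85*sin(x) - 52)/(3*sin(x)^2 + 4*sin(x) - 1)^3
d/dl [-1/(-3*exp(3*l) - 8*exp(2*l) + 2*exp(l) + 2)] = (-9*exp(2*l) - 16*exp(l) + 2)*exp(l)/(3*exp(3*l) + 8*exp(2*l) - 2*exp(l) - 2)^2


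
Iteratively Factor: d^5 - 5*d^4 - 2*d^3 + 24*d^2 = (d - 3)*(d^4 - 2*d^3 - 8*d^2) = d*(d - 3)*(d^3 - 2*d^2 - 8*d) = d*(d - 3)*(d + 2)*(d^2 - 4*d) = d^2*(d - 3)*(d + 2)*(d - 4)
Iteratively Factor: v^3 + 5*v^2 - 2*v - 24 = (v + 4)*(v^2 + v - 6) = (v + 3)*(v + 4)*(v - 2)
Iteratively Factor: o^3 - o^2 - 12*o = (o + 3)*(o^2 - 4*o) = (o - 4)*(o + 3)*(o)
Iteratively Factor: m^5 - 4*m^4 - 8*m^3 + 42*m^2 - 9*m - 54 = (m - 3)*(m^4 - m^3 - 11*m^2 + 9*m + 18) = (m - 3)*(m + 3)*(m^3 - 4*m^2 + m + 6) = (m - 3)^2*(m + 3)*(m^2 - m - 2) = (m - 3)^2*(m - 2)*(m + 3)*(m + 1)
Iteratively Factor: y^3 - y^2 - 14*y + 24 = (y - 3)*(y^2 + 2*y - 8) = (y - 3)*(y + 4)*(y - 2)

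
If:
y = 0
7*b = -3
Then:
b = -3/7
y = 0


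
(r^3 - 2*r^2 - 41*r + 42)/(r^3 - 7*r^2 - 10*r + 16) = (r^2 - r - 42)/(r^2 - 6*r - 16)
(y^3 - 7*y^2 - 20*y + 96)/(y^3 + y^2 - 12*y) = (y - 8)/y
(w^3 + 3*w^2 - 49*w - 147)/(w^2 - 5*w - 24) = (w^2 - 49)/(w - 8)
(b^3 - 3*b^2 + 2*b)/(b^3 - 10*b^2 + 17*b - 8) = b*(b - 2)/(b^2 - 9*b + 8)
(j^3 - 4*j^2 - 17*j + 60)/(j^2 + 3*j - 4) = (j^2 - 8*j + 15)/(j - 1)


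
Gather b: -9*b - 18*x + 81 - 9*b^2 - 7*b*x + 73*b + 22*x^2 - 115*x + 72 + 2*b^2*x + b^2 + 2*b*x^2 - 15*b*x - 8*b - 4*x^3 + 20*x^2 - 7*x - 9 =b^2*(2*x - 8) + b*(2*x^2 - 22*x + 56) - 4*x^3 + 42*x^2 - 140*x + 144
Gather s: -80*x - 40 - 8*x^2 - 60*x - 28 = -8*x^2 - 140*x - 68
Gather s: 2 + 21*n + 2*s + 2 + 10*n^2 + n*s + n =10*n^2 + 22*n + s*(n + 2) + 4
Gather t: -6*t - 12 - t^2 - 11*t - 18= -t^2 - 17*t - 30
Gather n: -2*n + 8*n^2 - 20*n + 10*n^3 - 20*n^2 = 10*n^3 - 12*n^2 - 22*n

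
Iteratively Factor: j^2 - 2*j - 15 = (j + 3)*(j - 5)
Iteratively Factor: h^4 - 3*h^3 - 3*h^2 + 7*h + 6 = (h + 1)*(h^3 - 4*h^2 + h + 6) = (h - 2)*(h + 1)*(h^2 - 2*h - 3) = (h - 3)*(h - 2)*(h + 1)*(h + 1)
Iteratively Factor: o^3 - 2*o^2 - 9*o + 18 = (o - 2)*(o^2 - 9) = (o - 2)*(o + 3)*(o - 3)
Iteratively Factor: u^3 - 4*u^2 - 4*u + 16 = (u + 2)*(u^2 - 6*u + 8) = (u - 4)*(u + 2)*(u - 2)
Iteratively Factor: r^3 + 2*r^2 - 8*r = (r)*(r^2 + 2*r - 8) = r*(r - 2)*(r + 4)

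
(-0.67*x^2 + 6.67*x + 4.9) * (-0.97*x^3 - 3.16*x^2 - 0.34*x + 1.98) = 0.6499*x^5 - 4.3527*x^4 - 25.6024*x^3 - 19.0784*x^2 + 11.5406*x + 9.702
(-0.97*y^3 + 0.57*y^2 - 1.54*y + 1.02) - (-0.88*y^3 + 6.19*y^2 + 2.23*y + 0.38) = -0.09*y^3 - 5.62*y^2 - 3.77*y + 0.64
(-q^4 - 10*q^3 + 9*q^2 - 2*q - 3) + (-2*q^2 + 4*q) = -q^4 - 10*q^3 + 7*q^2 + 2*q - 3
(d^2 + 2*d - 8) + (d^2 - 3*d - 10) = 2*d^2 - d - 18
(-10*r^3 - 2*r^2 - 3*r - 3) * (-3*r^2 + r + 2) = 30*r^5 - 4*r^4 - 13*r^3 + 2*r^2 - 9*r - 6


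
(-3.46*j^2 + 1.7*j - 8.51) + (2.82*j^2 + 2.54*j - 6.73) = -0.64*j^2 + 4.24*j - 15.24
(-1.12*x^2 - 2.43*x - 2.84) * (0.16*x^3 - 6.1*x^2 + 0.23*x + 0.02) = -0.1792*x^5 + 6.4432*x^4 + 14.111*x^3 + 16.7427*x^2 - 0.7018*x - 0.0568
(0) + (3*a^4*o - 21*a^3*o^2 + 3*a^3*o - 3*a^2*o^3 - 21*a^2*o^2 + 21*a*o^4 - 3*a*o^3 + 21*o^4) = 3*a^4*o - 21*a^3*o^2 + 3*a^3*o - 3*a^2*o^3 - 21*a^2*o^2 + 21*a*o^4 - 3*a*o^3 + 21*o^4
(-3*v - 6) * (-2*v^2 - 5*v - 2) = 6*v^3 + 27*v^2 + 36*v + 12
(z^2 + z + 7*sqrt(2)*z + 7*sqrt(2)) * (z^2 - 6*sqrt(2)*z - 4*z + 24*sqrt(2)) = z^4 - 3*z^3 + sqrt(2)*z^3 - 88*z^2 - 3*sqrt(2)*z^2 - 4*sqrt(2)*z + 252*z + 336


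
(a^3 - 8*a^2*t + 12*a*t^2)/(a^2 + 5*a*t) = (a^2 - 8*a*t + 12*t^2)/(a + 5*t)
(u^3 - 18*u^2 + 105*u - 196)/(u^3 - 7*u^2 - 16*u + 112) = (u - 7)/(u + 4)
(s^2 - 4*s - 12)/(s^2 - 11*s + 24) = (s^2 - 4*s - 12)/(s^2 - 11*s + 24)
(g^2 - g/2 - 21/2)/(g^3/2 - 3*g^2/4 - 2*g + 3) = 2*(2*g^2 - g - 21)/(2*g^3 - 3*g^2 - 8*g + 12)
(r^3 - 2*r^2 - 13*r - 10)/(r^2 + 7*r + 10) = (r^2 - 4*r - 5)/(r + 5)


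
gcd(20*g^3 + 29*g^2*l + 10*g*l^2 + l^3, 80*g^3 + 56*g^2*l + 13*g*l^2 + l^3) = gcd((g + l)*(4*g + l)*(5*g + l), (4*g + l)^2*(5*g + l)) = 20*g^2 + 9*g*l + l^2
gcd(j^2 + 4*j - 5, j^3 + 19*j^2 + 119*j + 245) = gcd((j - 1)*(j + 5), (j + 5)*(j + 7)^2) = j + 5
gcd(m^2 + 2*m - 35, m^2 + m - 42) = m + 7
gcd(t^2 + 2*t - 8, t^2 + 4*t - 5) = 1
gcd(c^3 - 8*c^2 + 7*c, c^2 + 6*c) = c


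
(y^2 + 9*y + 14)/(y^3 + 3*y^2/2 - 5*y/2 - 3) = 2*(y + 7)/(2*y^2 - y - 3)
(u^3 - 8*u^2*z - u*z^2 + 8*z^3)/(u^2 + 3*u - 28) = (u^3 - 8*u^2*z - u*z^2 + 8*z^3)/(u^2 + 3*u - 28)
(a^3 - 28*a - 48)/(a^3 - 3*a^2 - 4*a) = (-a^3 + 28*a + 48)/(a*(-a^2 + 3*a + 4))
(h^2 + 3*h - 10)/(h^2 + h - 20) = (h - 2)/(h - 4)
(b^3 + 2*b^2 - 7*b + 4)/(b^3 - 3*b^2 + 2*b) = (b^2 + 3*b - 4)/(b*(b - 2))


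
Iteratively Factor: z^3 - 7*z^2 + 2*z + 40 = (z - 5)*(z^2 - 2*z - 8) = (z - 5)*(z + 2)*(z - 4)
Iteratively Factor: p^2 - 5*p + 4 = (p - 1)*(p - 4)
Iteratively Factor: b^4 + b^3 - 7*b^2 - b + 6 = (b - 1)*(b^3 + 2*b^2 - 5*b - 6) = (b - 2)*(b - 1)*(b^2 + 4*b + 3) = (b - 2)*(b - 1)*(b + 1)*(b + 3)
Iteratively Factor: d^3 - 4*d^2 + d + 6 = (d - 2)*(d^2 - 2*d - 3) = (d - 2)*(d + 1)*(d - 3)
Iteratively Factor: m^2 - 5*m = (m - 5)*(m)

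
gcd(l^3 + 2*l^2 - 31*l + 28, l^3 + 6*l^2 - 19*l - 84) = l^2 + 3*l - 28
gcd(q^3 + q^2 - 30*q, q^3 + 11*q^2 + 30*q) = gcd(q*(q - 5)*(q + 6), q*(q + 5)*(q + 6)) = q^2 + 6*q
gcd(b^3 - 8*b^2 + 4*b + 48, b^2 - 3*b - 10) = b + 2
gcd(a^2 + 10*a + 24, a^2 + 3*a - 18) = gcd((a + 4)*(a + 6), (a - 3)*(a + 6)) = a + 6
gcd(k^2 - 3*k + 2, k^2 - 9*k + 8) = k - 1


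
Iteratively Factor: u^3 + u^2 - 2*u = (u + 2)*(u^2 - u) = (u - 1)*(u + 2)*(u)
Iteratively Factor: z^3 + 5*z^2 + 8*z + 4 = (z + 2)*(z^2 + 3*z + 2) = (z + 2)^2*(z + 1)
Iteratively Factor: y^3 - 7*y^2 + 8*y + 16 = (y - 4)*(y^2 - 3*y - 4) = (y - 4)*(y + 1)*(y - 4)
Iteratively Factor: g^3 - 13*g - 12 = (g + 1)*(g^2 - g - 12) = (g - 4)*(g + 1)*(g + 3)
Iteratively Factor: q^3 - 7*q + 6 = (q + 3)*(q^2 - 3*q + 2) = (q - 1)*(q + 3)*(q - 2)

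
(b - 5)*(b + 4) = b^2 - b - 20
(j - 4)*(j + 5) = j^2 + j - 20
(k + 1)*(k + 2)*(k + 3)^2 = k^4 + 9*k^3 + 29*k^2 + 39*k + 18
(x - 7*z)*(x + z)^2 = x^3 - 5*x^2*z - 13*x*z^2 - 7*z^3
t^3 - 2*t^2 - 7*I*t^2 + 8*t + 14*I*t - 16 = (t - 2)*(t - 8*I)*(t + I)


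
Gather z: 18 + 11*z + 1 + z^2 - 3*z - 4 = z^2 + 8*z + 15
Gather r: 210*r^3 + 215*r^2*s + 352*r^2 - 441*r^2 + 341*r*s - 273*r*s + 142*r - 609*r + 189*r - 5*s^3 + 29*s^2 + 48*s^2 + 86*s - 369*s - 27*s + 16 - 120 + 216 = 210*r^3 + r^2*(215*s - 89) + r*(68*s - 278) - 5*s^3 + 77*s^2 - 310*s + 112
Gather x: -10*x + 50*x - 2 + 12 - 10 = 40*x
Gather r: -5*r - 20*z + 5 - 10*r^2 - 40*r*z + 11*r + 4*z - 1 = -10*r^2 + r*(6 - 40*z) - 16*z + 4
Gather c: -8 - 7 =-15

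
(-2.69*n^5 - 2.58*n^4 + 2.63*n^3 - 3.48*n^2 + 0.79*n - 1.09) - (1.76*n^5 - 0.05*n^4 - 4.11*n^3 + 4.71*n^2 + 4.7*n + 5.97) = -4.45*n^5 - 2.53*n^4 + 6.74*n^3 - 8.19*n^2 - 3.91*n - 7.06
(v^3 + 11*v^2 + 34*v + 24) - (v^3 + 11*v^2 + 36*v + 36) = -2*v - 12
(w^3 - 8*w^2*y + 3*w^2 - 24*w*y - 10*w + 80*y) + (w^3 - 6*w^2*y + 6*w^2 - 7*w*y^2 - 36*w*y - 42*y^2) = 2*w^3 - 14*w^2*y + 9*w^2 - 7*w*y^2 - 60*w*y - 10*w - 42*y^2 + 80*y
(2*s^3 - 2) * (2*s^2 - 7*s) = 4*s^5 - 14*s^4 - 4*s^2 + 14*s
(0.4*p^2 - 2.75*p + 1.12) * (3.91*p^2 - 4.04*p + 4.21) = 1.564*p^4 - 12.3685*p^3 + 17.1732*p^2 - 16.1023*p + 4.7152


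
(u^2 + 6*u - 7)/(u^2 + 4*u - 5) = (u + 7)/(u + 5)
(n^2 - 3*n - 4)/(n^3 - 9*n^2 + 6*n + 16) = (n - 4)/(n^2 - 10*n + 16)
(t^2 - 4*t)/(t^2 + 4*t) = (t - 4)/(t + 4)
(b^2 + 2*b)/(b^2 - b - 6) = b/(b - 3)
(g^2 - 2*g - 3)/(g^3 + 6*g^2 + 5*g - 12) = (g^2 - 2*g - 3)/(g^3 + 6*g^2 + 5*g - 12)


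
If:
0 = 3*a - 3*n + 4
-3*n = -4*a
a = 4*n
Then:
No Solution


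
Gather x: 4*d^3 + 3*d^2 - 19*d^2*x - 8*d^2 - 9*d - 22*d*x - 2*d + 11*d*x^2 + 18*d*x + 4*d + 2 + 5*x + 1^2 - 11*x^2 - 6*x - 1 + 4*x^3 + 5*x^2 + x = 4*d^3 - 5*d^2 - 7*d + 4*x^3 + x^2*(11*d - 6) + x*(-19*d^2 - 4*d) + 2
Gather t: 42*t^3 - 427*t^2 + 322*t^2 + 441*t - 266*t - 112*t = 42*t^3 - 105*t^2 + 63*t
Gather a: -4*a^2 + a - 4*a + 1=-4*a^2 - 3*a + 1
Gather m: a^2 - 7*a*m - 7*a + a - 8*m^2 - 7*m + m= a^2 - 6*a - 8*m^2 + m*(-7*a - 6)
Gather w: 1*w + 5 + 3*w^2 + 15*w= 3*w^2 + 16*w + 5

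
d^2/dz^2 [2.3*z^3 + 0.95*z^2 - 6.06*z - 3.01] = 13.8*z + 1.9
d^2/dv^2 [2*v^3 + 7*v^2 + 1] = 12*v + 14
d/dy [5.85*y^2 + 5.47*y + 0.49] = 11.7*y + 5.47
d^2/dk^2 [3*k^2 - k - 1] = 6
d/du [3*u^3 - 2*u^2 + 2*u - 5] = 9*u^2 - 4*u + 2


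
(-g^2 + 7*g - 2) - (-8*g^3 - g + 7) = 8*g^3 - g^2 + 8*g - 9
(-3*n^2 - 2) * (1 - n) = 3*n^3 - 3*n^2 + 2*n - 2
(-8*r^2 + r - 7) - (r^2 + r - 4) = -9*r^2 - 3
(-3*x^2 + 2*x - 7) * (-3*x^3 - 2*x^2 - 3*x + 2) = 9*x^5 + 26*x^3 + 2*x^2 + 25*x - 14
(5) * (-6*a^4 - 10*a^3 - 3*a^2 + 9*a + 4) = -30*a^4 - 50*a^3 - 15*a^2 + 45*a + 20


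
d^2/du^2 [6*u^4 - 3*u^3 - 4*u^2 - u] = 72*u^2 - 18*u - 8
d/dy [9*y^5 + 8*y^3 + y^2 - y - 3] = 45*y^4 + 24*y^2 + 2*y - 1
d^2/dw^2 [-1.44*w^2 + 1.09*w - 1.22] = -2.88000000000000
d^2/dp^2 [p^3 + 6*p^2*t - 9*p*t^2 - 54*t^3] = 6*p + 12*t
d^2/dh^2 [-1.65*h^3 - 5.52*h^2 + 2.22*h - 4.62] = -9.9*h - 11.04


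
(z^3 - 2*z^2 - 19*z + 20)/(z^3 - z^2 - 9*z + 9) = (z^2 - z - 20)/(z^2 - 9)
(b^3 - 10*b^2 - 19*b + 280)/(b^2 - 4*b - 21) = (b^2 - 3*b - 40)/(b + 3)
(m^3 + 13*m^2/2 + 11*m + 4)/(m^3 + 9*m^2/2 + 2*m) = (m + 2)/m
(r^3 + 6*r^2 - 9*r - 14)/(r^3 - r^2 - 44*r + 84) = (r + 1)/(r - 6)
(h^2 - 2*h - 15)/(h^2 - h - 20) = (h + 3)/(h + 4)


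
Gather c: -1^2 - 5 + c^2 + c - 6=c^2 + c - 12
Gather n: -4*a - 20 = -4*a - 20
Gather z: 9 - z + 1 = 10 - z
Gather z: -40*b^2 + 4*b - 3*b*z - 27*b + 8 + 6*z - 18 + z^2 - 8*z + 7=-40*b^2 - 23*b + z^2 + z*(-3*b - 2) - 3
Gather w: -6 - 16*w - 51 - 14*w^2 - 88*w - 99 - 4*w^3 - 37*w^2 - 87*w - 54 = -4*w^3 - 51*w^2 - 191*w - 210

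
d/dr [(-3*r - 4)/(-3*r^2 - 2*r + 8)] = (-9*r^2 - 24*r - 32)/(9*r^4 + 12*r^3 - 44*r^2 - 32*r + 64)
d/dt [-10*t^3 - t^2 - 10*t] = -30*t^2 - 2*t - 10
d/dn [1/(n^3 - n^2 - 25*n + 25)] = (-3*n^2 + 2*n + 25)/(n^3 - n^2 - 25*n + 25)^2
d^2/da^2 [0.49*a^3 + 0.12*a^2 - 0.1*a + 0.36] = 2.94*a + 0.24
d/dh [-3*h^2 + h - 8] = 1 - 6*h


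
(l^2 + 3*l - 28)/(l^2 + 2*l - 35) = (l - 4)/(l - 5)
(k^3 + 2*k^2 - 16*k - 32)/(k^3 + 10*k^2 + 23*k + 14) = (k^2 - 16)/(k^2 + 8*k + 7)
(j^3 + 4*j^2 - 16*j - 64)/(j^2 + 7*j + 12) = (j^2 - 16)/(j + 3)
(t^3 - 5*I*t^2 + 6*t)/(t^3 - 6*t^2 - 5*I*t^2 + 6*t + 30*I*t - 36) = t/(t - 6)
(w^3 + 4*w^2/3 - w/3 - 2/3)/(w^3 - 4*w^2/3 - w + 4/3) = (3*w^2 + w - 2)/(3*w^2 - 7*w + 4)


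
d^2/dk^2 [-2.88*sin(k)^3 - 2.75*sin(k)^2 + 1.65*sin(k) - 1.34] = 0.510000000000002*sin(k) - 6.48*sin(3*k) - 5.5*cos(2*k)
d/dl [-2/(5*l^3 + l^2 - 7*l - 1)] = 2*(15*l^2 + 2*l - 7)/(5*l^3 + l^2 - 7*l - 1)^2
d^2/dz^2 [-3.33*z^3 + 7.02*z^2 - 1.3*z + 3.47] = 14.04 - 19.98*z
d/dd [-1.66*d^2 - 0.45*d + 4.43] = -3.32*d - 0.45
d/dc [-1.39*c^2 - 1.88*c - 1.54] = -2.78*c - 1.88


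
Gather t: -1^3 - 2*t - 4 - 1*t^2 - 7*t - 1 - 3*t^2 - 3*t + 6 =-4*t^2 - 12*t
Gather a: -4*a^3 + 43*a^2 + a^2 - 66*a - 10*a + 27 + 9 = -4*a^3 + 44*a^2 - 76*a + 36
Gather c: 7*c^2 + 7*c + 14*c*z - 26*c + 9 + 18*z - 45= 7*c^2 + c*(14*z - 19) + 18*z - 36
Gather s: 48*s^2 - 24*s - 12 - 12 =48*s^2 - 24*s - 24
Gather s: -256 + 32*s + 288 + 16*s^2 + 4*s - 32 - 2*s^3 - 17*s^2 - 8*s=-2*s^3 - s^2 + 28*s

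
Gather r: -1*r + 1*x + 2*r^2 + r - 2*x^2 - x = 2*r^2 - 2*x^2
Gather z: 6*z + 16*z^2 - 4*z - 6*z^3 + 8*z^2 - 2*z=-6*z^3 + 24*z^2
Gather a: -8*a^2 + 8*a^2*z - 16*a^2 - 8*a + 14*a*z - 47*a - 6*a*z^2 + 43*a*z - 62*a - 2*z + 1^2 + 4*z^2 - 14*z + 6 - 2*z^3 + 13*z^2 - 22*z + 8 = a^2*(8*z - 24) + a*(-6*z^2 + 57*z - 117) - 2*z^3 + 17*z^2 - 38*z + 15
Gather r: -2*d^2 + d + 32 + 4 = -2*d^2 + d + 36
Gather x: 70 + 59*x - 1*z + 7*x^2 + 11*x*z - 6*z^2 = 7*x^2 + x*(11*z + 59) - 6*z^2 - z + 70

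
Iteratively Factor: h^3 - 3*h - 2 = (h + 1)*(h^2 - h - 2) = (h + 1)^2*(h - 2)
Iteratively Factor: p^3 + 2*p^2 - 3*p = (p - 1)*(p^2 + 3*p) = p*(p - 1)*(p + 3)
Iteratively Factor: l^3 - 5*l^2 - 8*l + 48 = (l + 3)*(l^2 - 8*l + 16) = (l - 4)*(l + 3)*(l - 4)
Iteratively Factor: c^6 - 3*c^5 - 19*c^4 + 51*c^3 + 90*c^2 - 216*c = (c + 3)*(c^5 - 6*c^4 - c^3 + 54*c^2 - 72*c) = (c - 3)*(c + 3)*(c^4 - 3*c^3 - 10*c^2 + 24*c) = (c - 4)*(c - 3)*(c + 3)*(c^3 + c^2 - 6*c) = (c - 4)*(c - 3)*(c - 2)*(c + 3)*(c^2 + 3*c) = (c - 4)*(c - 3)*(c - 2)*(c + 3)^2*(c)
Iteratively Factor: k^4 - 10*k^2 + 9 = (k - 1)*(k^3 + k^2 - 9*k - 9) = (k - 1)*(k + 3)*(k^2 - 2*k - 3) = (k - 1)*(k + 1)*(k + 3)*(k - 3)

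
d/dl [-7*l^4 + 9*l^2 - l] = -28*l^3 + 18*l - 1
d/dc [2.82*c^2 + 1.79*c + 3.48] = 5.64*c + 1.79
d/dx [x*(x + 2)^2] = (x + 2)*(3*x + 2)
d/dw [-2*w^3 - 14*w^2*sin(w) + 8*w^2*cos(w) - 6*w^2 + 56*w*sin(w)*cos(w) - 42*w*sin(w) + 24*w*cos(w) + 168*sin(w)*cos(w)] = -8*w^2*sin(w) - 14*w^2*cos(w) - 6*w^2 - 52*w*sin(w) - 26*w*cos(w) + 56*w*cos(2*w) - 12*w - 42*sin(w) + 28*sin(2*w) + 24*cos(w) + 168*cos(2*w)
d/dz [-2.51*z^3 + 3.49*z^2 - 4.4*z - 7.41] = -7.53*z^2 + 6.98*z - 4.4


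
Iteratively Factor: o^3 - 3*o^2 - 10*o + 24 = (o - 4)*(o^2 + o - 6) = (o - 4)*(o - 2)*(o + 3)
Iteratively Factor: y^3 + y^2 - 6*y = (y)*(y^2 + y - 6) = y*(y + 3)*(y - 2)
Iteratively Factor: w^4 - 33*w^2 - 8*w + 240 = (w + 4)*(w^3 - 4*w^2 - 17*w + 60) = (w + 4)^2*(w^2 - 8*w + 15) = (w - 3)*(w + 4)^2*(w - 5)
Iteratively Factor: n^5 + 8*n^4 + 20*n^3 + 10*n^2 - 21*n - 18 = (n + 3)*(n^4 + 5*n^3 + 5*n^2 - 5*n - 6) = (n + 1)*(n + 3)*(n^3 + 4*n^2 + n - 6) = (n + 1)*(n + 3)^2*(n^2 + n - 2) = (n - 1)*(n + 1)*(n + 3)^2*(n + 2)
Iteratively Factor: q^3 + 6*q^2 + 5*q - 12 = (q - 1)*(q^2 + 7*q + 12) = (q - 1)*(q + 3)*(q + 4)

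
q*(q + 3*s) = q^2 + 3*q*s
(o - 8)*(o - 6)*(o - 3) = o^3 - 17*o^2 + 90*o - 144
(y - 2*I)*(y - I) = y^2 - 3*I*y - 2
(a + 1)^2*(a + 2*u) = a^3 + 2*a^2*u + 2*a^2 + 4*a*u + a + 2*u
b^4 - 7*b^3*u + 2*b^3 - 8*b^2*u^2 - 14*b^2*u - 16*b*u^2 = b*(b + 2)*(b - 8*u)*(b + u)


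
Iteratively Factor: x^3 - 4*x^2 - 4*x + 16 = (x - 2)*(x^2 - 2*x - 8) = (x - 2)*(x + 2)*(x - 4)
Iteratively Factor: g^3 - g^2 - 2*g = (g + 1)*(g^2 - 2*g) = (g - 2)*(g + 1)*(g)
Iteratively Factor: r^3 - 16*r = (r - 4)*(r^2 + 4*r) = r*(r - 4)*(r + 4)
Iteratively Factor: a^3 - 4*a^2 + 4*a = (a - 2)*(a^2 - 2*a) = (a - 2)^2*(a)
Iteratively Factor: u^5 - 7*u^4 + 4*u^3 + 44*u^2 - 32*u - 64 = (u - 2)*(u^4 - 5*u^3 - 6*u^2 + 32*u + 32) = (u - 4)*(u - 2)*(u^3 - u^2 - 10*u - 8) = (u - 4)*(u - 2)*(u + 1)*(u^2 - 2*u - 8) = (u - 4)*(u - 2)*(u + 1)*(u + 2)*(u - 4)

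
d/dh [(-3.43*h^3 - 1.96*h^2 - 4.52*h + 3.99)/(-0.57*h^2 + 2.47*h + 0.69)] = (1.9551*h^4 - 16.9442*h^3 - 14.5177*h^2 + 1.8438*h - 12.9741)/(0.3249*h^4 - 2.8158*h^3 + 5.3143*h^2 + 3.4086*h + 0.4761)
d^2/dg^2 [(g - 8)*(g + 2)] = 2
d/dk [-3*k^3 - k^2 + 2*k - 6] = -9*k^2 - 2*k + 2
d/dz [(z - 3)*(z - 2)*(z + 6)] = 3*z^2 + 2*z - 24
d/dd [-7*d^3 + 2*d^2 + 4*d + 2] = -21*d^2 + 4*d + 4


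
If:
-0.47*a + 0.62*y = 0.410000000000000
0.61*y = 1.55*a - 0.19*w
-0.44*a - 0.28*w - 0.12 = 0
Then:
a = 0.23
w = -0.79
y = 0.84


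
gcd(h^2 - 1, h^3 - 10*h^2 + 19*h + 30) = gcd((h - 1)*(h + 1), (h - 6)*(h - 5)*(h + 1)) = h + 1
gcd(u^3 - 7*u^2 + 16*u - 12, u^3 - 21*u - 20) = 1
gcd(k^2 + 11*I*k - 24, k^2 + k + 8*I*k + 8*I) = k + 8*I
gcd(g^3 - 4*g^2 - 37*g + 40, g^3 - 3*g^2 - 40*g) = g^2 - 3*g - 40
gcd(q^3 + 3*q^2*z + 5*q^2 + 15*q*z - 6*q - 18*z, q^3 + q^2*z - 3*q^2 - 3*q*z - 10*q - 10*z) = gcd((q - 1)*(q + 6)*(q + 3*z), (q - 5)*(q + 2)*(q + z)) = 1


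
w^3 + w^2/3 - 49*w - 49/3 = (w - 7)*(w + 1/3)*(w + 7)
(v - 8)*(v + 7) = v^2 - v - 56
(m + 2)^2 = m^2 + 4*m + 4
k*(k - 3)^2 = k^3 - 6*k^2 + 9*k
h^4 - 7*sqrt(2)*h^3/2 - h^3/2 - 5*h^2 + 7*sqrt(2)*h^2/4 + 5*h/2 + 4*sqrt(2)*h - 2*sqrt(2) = (h - 1/2)*(h - 4*sqrt(2))*(h - sqrt(2)/2)*(h + sqrt(2))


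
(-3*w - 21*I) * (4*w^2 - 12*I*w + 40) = -12*w^3 - 48*I*w^2 - 372*w - 840*I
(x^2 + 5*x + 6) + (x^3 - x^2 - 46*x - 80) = x^3 - 41*x - 74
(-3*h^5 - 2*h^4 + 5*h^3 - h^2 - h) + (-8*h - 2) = -3*h^5 - 2*h^4 + 5*h^3 - h^2 - 9*h - 2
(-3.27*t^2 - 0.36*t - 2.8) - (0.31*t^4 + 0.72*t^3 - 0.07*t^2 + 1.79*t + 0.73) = -0.31*t^4 - 0.72*t^3 - 3.2*t^2 - 2.15*t - 3.53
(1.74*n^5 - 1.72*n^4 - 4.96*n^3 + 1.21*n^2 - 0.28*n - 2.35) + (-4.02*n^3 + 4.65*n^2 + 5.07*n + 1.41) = 1.74*n^5 - 1.72*n^4 - 8.98*n^3 + 5.86*n^2 + 4.79*n - 0.94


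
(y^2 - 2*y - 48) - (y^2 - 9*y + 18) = 7*y - 66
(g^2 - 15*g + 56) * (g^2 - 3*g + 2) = g^4 - 18*g^3 + 103*g^2 - 198*g + 112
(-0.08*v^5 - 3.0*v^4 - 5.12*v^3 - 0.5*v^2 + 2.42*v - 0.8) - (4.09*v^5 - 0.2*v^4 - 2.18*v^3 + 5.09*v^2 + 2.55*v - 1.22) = -4.17*v^5 - 2.8*v^4 - 2.94*v^3 - 5.59*v^2 - 0.13*v + 0.42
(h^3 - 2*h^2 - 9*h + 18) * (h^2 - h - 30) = h^5 - 3*h^4 - 37*h^3 + 87*h^2 + 252*h - 540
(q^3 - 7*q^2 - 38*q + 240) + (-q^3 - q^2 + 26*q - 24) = -8*q^2 - 12*q + 216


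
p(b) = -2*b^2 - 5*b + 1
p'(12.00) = -53.00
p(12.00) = -347.00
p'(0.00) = -5.00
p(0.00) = 1.00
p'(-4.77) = 14.08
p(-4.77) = -20.66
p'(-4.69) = 13.76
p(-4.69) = -19.54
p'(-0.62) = -2.52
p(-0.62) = 3.33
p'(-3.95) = 10.80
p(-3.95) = -10.46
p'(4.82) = -24.28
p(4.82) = -69.56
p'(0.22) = -5.88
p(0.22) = -0.20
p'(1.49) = -10.96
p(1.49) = -10.89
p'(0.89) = -8.56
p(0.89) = -5.03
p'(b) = -4*b - 5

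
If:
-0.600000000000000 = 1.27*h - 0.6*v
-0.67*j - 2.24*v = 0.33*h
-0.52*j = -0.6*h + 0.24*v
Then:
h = -0.37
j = -0.53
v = 0.21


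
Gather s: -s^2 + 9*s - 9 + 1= -s^2 + 9*s - 8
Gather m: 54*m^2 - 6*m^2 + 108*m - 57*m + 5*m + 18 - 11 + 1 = 48*m^2 + 56*m + 8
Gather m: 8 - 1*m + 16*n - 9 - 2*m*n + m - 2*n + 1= -2*m*n + 14*n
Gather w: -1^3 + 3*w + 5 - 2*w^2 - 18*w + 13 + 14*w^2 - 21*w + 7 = 12*w^2 - 36*w + 24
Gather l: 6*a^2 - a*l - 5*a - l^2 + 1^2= 6*a^2 - a*l - 5*a - l^2 + 1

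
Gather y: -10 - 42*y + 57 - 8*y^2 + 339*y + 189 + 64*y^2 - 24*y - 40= 56*y^2 + 273*y + 196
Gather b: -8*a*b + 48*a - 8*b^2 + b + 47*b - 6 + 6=48*a - 8*b^2 + b*(48 - 8*a)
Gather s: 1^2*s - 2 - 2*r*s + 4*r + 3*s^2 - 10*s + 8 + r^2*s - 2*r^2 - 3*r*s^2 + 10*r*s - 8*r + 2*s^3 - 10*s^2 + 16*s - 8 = -2*r^2 - 4*r + 2*s^3 + s^2*(-3*r - 7) + s*(r^2 + 8*r + 7) - 2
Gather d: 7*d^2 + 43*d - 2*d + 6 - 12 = 7*d^2 + 41*d - 6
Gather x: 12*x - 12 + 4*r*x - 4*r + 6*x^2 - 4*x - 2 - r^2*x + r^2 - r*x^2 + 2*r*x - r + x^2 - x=r^2 - 5*r + x^2*(7 - r) + x*(-r^2 + 6*r + 7) - 14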